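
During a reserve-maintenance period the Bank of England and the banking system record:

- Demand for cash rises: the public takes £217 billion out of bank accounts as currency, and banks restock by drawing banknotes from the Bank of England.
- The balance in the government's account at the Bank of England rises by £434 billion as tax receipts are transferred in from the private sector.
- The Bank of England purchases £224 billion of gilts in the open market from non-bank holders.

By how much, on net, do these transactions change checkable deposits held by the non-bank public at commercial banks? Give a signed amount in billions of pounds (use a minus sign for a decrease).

Currency withdrawal £217 billion: non-bank counterparties' bank balances fall → −£217B.
Government account inflow £434 billion: non-bank counterparties' bank balances fall → −£434B.
Asset purchase (from non-banks) £224 billion: non-bank counterparties' bank balances rise → +£224B.
Net: −217 − 434 + 224 = -£427 billion.

-£427 billion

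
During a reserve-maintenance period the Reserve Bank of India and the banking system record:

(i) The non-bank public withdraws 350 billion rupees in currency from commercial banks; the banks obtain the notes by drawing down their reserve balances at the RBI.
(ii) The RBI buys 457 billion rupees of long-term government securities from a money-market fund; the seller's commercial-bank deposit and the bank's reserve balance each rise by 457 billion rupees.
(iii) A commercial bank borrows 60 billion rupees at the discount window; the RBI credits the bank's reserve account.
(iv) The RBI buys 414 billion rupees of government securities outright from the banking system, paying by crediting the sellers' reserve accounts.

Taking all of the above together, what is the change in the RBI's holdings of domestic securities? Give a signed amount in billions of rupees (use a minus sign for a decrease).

+871 billion

RBI balance sheet:
  Assets:      Securities +871B, Loans to banks +60B
  Liabilities: Bank reserves +581B, Currency in circulation +350B
So the change in the RBI's holdings of domestic securities is +871 billion.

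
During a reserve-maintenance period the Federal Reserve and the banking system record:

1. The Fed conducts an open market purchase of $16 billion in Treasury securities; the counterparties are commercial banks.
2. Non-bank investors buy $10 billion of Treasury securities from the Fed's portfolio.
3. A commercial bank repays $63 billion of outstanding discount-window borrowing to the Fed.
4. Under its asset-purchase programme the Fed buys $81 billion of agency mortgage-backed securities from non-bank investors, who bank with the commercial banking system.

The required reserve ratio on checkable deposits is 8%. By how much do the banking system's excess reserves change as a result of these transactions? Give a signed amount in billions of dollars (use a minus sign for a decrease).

+$18.32 billion

OMO purchase (from banks) $16 billion: reserves +$16B, deposits 0.
Asset sale (to non-banks) $10 billion: reserves −$10B, deposits −$10B.
Discount-window repayment $63 billion: reserves −$63B, deposits 0.
Asset purchase (from non-banks) $81 billion: reserves +$81B, deposits +$81B.
Totals: Δreserves = +$24B, Δdeposits = +$71B.
Δrequired reserves = 8% × +$71B = +$5.68B.
Δexcess reserves = Δreserves − Δrequired = +$24B − (+$5.68B) = +$18.32 billion.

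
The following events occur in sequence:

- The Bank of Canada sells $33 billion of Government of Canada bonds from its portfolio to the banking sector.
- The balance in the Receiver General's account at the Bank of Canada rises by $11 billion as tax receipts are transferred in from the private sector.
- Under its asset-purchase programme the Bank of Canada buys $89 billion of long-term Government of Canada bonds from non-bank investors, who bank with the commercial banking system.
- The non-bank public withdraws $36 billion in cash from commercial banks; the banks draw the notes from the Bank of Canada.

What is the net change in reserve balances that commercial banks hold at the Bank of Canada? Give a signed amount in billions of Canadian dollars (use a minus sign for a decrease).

Bank of Canada balance sheet:
  Assets:      Securities +$56B
  Liabilities: Bank reserves +$9B, Currency in circulation +$36B, Government deposits +$11B
So the change in reserve balances that commercial banks hold at the Bank of Canada is +$9 billion.

+$9 billion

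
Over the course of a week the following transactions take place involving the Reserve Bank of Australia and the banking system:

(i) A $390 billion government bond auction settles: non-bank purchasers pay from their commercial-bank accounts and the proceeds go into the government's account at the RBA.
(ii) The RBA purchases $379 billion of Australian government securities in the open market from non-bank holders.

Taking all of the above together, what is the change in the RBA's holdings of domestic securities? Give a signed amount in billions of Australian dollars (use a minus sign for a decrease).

+$379 billion

RBA balance sheet:
  Assets:      Securities +$379B
  Liabilities: Bank reserves −$11B, Government deposits +$390B
So the change in the RBA's holdings of domestic securities is +$379 billion.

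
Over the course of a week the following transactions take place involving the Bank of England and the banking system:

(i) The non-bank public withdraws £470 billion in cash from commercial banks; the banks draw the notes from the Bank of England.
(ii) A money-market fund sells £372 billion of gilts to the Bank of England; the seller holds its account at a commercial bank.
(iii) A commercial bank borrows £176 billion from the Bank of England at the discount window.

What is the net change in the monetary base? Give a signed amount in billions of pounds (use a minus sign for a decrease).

Bank of England balance sheet:
  Assets:      Securities +£372B, Loans to banks +£176B
  Liabilities: Bank reserves +£78B, Currency in circulation +£470B
Monetary base = currency + reserves: +£470B + (+£78B) = +£548 billion.

+£548 billion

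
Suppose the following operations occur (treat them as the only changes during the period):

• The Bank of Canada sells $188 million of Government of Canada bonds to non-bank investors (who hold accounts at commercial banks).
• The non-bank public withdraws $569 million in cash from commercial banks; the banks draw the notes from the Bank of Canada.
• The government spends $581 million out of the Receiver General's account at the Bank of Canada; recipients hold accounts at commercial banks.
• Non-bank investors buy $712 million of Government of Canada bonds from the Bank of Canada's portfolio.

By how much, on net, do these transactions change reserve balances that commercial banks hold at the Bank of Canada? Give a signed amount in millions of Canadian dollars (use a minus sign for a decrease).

Asset sale (to non-banks) $188 million: the non-bank buyers' banks settle from reserves → −$188M.
Currency withdrawal $569 million: banks swap reserves for currency → −$569M.
Government spending $581 million: government payments flow into bank reserve accounts → +$581M.
Asset sale (to non-banks) $712 million: the non-bank buyers' banks settle from reserves → −$712M.
Net: −188 − 569 + 581 − 712 = -$888 million.

-$888 million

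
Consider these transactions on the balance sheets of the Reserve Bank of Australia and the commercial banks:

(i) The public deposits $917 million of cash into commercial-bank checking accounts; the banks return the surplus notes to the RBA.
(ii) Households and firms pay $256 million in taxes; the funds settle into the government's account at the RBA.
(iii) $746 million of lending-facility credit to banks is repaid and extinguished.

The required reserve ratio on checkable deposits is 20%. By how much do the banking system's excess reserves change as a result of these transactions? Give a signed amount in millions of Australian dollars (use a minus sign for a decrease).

-$217.2 million

Currency deposit $917 million: reserves +$917M, deposits +$917M.
Government account inflow $256 million: reserves −$256M, deposits −$256M.
Discount-window repayment $746 million: reserves −$746M, deposits 0.
Totals: Δreserves = −$85M, Δdeposits = +$661M.
Δrequired reserves = 20% × +$661M = +$132.2M.
Δexcess reserves = Δreserves − Δrequired = −$85M − (+$132.2M) = -$217.2 million.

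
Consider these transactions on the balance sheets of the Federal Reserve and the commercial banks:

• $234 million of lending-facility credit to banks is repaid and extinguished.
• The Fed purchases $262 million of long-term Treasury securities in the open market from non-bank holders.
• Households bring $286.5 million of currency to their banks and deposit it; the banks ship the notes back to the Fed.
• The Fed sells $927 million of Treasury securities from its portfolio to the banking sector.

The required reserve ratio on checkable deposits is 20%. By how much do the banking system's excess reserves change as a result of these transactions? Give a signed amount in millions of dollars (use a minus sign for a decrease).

Discount-window repayment $234 million: reserves −$234M, deposits 0.
Asset purchase (from non-banks) $262 million: reserves +$262M, deposits +$262M.
Currency deposit $286.5 million: reserves +$286.5M, deposits +$286.5M.
OMO sale (to banks) $927 million: reserves −$927M, deposits 0.
Totals: Δreserves = −$612.5M, Δdeposits = +$548.5M.
Δrequired reserves = 20% × +$548.5M = +$109.7M.
Δexcess reserves = Δreserves − Δrequired = −$612.5M − (+$109.7M) = -$722.2 million.

-$722.2 million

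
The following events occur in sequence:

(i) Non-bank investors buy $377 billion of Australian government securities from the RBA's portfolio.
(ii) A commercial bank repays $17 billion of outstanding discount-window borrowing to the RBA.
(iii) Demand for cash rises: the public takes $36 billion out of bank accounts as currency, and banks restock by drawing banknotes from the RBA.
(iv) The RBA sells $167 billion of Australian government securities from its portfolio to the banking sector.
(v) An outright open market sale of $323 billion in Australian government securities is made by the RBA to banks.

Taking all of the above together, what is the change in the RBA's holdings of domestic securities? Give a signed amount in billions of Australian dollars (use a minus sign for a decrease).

RBA balance sheet:
  Assets:      Securities −$867B, Loans to banks −$17B
  Liabilities: Bank reserves −$920B, Currency in circulation +$36B
So the change in the RBA's holdings of domestic securities is -$867 billion.

-$867 billion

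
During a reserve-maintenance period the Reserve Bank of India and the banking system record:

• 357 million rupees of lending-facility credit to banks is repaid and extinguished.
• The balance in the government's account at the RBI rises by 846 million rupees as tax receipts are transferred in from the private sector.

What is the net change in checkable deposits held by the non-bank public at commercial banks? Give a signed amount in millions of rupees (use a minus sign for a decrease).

RBI balance sheet:
  Assets:      Loans to banks −357M
  Liabilities: Bank reserves −1203M, Government deposits +846M
Commercial banking system:
  Assets:      Reserves at CB −1203M
  Liabilities: Checkable deposits −846M, Borrowings from CB −357M
So the change in checkable deposits held by the non-bank public at commercial banks is -846 million.

-846 million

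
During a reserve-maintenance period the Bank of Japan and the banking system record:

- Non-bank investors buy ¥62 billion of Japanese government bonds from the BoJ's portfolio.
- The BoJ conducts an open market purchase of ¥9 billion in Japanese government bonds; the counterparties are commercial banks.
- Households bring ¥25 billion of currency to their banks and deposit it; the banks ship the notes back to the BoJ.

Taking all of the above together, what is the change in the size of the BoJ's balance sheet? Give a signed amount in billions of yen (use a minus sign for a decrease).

-¥53 billion

BoJ balance sheet:
  Assets:      Securities −¥53B
  Liabilities: Bank reserves −¥28B, Currency in circulation −¥25B
Change in total BoJ assets = -¥53 billion.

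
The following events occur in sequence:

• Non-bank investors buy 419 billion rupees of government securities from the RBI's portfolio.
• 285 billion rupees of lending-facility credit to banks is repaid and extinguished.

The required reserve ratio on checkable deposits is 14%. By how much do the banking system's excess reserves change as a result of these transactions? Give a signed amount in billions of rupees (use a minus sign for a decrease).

-645.34 billion

Asset sale (to non-banks) 419 billion rupees: reserves −419B, deposits −419B.
Discount-window repayment 285 billion rupees: reserves −285B, deposits 0.
Totals: Δreserves = −704B, Δdeposits = −419B.
Δrequired reserves = 14% × −419B = −58.66B.
Δexcess reserves = Δreserves − Δrequired = −704B − (−58.66B) = -645.34 billion.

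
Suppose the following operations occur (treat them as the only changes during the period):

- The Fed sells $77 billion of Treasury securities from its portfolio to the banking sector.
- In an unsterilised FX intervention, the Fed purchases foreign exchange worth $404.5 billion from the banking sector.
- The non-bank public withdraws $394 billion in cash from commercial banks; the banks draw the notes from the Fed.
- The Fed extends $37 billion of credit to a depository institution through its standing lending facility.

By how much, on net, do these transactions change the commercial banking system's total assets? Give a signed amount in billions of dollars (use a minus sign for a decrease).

Fed balance sheet:
  Assets:      Securities −$77B, Loans to banks +$37B, Foreign assets +$404.5B
  Liabilities: Bank reserves −$29.5B, Currency in circulation +$394B
Commercial banking system:
  Assets:      Reserves at CB −$29.5B, Securities +$77B, Foreign assets −$404.5B
  Liabilities: Checkable deposits −$394B, Borrowings from CB +$37B
Change in total bank assets = -$357 billion.

-$357 billion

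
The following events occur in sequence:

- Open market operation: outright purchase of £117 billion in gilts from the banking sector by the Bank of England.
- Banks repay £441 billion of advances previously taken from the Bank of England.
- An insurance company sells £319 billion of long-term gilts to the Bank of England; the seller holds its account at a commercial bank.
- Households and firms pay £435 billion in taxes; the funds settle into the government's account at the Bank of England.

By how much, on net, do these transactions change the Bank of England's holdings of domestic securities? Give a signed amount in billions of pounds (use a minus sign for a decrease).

+£436 billion

Bank of England balance sheet:
  Assets:      Securities +£436B, Loans to banks −£441B
  Liabilities: Bank reserves −£440B, Government deposits +£435B
So the change in the Bank of England's holdings of domestic securities is +£436 billion.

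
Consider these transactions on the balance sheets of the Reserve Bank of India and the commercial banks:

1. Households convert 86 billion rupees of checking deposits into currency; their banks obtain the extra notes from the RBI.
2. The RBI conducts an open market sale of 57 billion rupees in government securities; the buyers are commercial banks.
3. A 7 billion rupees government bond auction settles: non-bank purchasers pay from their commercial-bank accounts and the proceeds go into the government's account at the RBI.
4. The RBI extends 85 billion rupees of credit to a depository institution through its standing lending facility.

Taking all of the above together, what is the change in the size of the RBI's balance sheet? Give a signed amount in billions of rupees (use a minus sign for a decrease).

+28 billion

Currency withdrawal 86 billion rupees: only the composition of liabilities changes → 0.
OMO sale (to banks) 57 billion rupees: an RBI asset is shed → −57B.
Government account inflow 7 billion rupees: only the composition of liabilities changes → 0.
Discount-window loan 85 billion rupees: an RBI asset is acquired → +85B.
Net: 0 − 57 + 0 + 85 = +28 billion.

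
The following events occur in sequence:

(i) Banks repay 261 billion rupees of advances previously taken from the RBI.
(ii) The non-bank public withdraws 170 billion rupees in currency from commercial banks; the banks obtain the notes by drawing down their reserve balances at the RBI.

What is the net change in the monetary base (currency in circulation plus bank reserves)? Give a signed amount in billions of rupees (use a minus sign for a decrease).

-261 billion

RBI balance sheet:
  Assets:      Loans to banks −261B
  Liabilities: Bank reserves −431B, Currency in circulation +170B
Monetary base = currency + reserves: +170B + (−431B) = -261 billion.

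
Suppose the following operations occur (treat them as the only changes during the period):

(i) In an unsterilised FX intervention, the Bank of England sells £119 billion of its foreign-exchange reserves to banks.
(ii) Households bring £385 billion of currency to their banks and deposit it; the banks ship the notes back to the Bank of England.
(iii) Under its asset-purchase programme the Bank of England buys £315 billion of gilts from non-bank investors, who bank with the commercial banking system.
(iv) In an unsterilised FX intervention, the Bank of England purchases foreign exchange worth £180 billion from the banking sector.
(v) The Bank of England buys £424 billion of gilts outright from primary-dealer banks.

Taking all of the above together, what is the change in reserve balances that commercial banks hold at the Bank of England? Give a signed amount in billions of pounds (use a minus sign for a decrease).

FX sale £119 billion: the buying banks pay out of their reserve balances → −£119B.
Currency deposit £385 billion: returned notes are swapped for reserve credit → +£385B.
Asset purchase (from non-banks) £315 billion: the Bank of England pays by crediting reserve accounts → +£315B.
FX purchase £180 billion: the Bank of England pays by crediting reserve accounts → +£180B.
OMO purchase (from banks) £424 billion: the Bank of England pays by crediting reserve accounts → +£424B.
Net: −119 + 385 + 315 + 180 + 424 = +£1185 billion.

+£1185 billion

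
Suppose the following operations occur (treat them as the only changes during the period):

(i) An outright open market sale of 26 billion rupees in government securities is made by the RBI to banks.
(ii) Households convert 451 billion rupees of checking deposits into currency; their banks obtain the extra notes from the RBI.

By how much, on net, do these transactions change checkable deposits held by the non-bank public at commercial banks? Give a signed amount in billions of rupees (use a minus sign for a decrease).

OMO sale (to banks) 26 billion rupees: the counterparty is a bank, so public deposits are unchanged → 0.
Currency withdrawal 451 billion rupees: non-bank counterparties' bank balances fall → −451B.
Net: 0 − 451 = -451 billion.

-451 billion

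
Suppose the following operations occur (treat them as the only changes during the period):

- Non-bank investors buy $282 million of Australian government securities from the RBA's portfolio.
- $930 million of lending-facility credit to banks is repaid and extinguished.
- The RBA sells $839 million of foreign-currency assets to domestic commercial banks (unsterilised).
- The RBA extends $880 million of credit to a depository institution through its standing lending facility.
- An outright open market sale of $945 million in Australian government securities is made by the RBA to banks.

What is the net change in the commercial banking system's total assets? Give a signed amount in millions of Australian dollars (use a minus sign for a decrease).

Asset sale (to non-banks) $282 million: bank balance sheets shrink → −$282M.
Discount-window repayment $930 million: bank balance sheets shrink → −$930M.
FX sale $839 million: just an asset swap on bank balance sheets → 0.
Discount-window loan $880 million: bank balance sheets expand → +$880M.
OMO sale (to banks) $945 million: just an asset swap on bank balance sheets → 0.
Net: −282 − 930 + 0 + 880 + 0 = -$332 million.

-$332 million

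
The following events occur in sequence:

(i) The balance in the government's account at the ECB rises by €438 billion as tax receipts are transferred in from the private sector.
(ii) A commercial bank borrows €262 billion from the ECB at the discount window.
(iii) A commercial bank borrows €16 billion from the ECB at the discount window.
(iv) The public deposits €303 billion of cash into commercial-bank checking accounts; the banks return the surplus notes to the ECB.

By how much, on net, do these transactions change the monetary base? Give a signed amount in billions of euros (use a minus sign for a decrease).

ECB balance sheet:
  Assets:      Loans to banks +€278B
  Liabilities: Bank reserves +€143B, Currency in circulation −€303B, Government deposits +€438B
Monetary base = currency + reserves: −€303B + (+€143B) = -€160 billion.

-€160 billion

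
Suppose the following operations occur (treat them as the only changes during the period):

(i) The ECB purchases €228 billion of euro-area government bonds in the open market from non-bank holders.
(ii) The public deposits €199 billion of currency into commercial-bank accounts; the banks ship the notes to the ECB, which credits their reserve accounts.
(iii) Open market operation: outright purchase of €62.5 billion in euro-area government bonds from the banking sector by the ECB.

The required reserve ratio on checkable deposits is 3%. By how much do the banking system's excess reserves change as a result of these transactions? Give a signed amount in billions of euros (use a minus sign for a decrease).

Asset purchase (from non-banks) €228 billion: reserves +€228B, deposits +€228B.
Currency deposit €199 billion: reserves +€199B, deposits +€199B.
OMO purchase (from banks) €62.5 billion: reserves +€62.5B, deposits 0.
Totals: Δreserves = +€489.5B, Δdeposits = +€427B.
Δrequired reserves = 3% × +€427B = +€12.81B.
Δexcess reserves = Δreserves − Δrequired = +€489.5B − (+€12.81B) = +€476.69 billion.

+€476.69 billion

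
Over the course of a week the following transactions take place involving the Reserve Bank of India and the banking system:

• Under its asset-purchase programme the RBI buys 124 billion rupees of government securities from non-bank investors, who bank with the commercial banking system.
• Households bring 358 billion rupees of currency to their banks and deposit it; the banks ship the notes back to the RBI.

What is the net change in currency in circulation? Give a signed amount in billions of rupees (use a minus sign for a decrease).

-358 billion

RBI balance sheet:
  Assets:      Securities +124B
  Liabilities: Bank reserves +482B, Currency in circulation −358B
So the change in currency in circulation is -358 billion.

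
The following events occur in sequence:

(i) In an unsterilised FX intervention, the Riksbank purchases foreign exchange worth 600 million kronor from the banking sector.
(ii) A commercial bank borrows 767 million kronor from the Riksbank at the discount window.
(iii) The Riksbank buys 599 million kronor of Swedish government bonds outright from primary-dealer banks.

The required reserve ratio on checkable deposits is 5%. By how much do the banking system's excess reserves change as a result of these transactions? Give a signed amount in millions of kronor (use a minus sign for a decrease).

FX purchase 600 million kronor: reserves +600M, deposits 0.
Discount-window loan 767 million kronor: reserves +767M, deposits 0.
OMO purchase (from banks) 599 million kronor: reserves +599M, deposits 0.
Totals: Δreserves = +1966M, Δdeposits = 0.
Δrequired reserves = 5% × 0 = 0.
Δexcess reserves = Δreserves − Δrequired = +1966M − (0) = +1966 million.

+1966 million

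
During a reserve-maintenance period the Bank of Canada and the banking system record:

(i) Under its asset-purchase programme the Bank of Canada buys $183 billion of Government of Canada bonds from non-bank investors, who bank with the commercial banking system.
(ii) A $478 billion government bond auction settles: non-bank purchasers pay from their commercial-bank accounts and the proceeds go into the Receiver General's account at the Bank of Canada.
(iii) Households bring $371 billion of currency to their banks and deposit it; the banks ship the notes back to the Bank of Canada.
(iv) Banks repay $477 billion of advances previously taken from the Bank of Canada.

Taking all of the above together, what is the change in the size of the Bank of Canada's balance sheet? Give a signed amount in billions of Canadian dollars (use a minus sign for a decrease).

Bank of Canada balance sheet:
  Assets:      Securities +$183B, Loans to banks −$477B
  Liabilities: Bank reserves −$401B, Currency in circulation −$371B, Government deposits +$478B
Change in total Bank of Canada assets = -$294 billion.

-$294 billion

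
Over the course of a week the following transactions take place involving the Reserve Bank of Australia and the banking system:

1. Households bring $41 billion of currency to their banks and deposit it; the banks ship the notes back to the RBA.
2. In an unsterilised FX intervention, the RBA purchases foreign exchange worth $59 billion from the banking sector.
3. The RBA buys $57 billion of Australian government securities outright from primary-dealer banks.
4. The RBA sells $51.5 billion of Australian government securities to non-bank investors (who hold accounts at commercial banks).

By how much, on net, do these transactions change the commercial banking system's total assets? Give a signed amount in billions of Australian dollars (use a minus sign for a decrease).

Currency deposit $41 billion: bank balance sheets expand → +$41B.
FX purchase $59 billion: just an asset swap on bank balance sheets → 0.
OMO purchase (from banks) $57 billion: just an asset swap on bank balance sheets → 0.
Asset sale (to non-banks) $51.5 billion: bank balance sheets shrink → −$51.5B.
Net: 41 + 0 + 0 − 51.5 = -$10.5 billion.

-$10.5 billion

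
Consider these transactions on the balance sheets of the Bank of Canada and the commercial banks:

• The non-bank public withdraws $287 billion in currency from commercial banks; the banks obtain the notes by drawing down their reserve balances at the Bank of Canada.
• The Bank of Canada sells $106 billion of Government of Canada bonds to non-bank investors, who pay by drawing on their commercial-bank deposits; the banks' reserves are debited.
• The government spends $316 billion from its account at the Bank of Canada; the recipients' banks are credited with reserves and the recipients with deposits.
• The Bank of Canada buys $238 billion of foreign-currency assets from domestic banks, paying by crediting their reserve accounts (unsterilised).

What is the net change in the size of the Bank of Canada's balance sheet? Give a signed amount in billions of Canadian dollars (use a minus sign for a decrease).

+$132 billion

Bank of Canada balance sheet:
  Assets:      Securities −$106B, Foreign assets +$238B
  Liabilities: Bank reserves +$161B, Currency in circulation +$287B, Government deposits −$316B
Change in total Bank of Canada assets = +$132 billion.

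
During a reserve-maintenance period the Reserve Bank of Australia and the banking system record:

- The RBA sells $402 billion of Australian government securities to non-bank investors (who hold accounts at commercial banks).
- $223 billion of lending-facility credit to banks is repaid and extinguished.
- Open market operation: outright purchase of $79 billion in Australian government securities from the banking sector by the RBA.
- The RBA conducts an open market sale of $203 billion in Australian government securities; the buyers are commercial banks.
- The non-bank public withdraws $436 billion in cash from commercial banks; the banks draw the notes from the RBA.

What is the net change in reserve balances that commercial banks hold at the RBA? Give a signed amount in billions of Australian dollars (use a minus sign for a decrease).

Asset sale (to non-banks) $402 billion: the non-bank buyers' banks settle from reserves → −$402B.
Discount-window repayment $223 billion: repayment is debited from reserves → −$223B.
OMO purchase (from banks) $79 billion: the RBA pays by crediting reserve accounts → +$79B.
OMO sale (to banks) $203 billion: the buying banks pay out of their reserve balances → −$203B.
Currency withdrawal $436 billion: banks swap reserves for currency → −$436B.
Net: −402 − 223 + 79 − 203 − 436 = -$1185 billion.

-$1185 billion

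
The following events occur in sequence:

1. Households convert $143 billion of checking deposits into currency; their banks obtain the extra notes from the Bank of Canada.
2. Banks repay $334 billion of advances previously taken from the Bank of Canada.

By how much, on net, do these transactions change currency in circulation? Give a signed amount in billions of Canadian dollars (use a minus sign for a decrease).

Bank of Canada balance sheet:
  Assets:      Loans to banks −$334B
  Liabilities: Bank reserves −$477B, Currency in circulation +$143B
Commercial banking system:
  Assets:      Reserves at CB −$477B
  Liabilities: Checkable deposits −$143B, Borrowings from CB −$334B
So the change in currency in circulation is +$143 billion.

+$143 billion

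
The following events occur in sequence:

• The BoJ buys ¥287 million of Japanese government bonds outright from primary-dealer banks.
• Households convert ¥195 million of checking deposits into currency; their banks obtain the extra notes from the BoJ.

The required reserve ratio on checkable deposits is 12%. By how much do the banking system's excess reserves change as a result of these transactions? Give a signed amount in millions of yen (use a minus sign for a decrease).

OMO purchase (from banks) ¥287 million: reserves +¥287M, deposits 0.
Currency withdrawal ¥195 million: reserves −¥195M, deposits −¥195M.
Totals: Δreserves = +¥92M, Δdeposits = −¥195M.
Δrequired reserves = 12% × −¥195M = −¥23.4M.
Δexcess reserves = Δreserves − Δrequired = +¥92M − (−¥23.4M) = +¥115.4 million.

+¥115.4 million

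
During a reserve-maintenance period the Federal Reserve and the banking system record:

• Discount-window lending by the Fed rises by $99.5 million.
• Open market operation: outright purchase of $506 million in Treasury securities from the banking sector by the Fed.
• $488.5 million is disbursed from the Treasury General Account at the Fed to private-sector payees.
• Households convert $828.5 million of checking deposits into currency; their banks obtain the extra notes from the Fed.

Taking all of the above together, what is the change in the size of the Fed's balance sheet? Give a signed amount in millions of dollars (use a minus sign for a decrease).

Discount-window loan $99.5 million: a Fed asset is acquired → +$99.5M.
OMO purchase (from banks) $506 million: a Fed asset is acquired → +$506M.
Government spending $488.5 million: only the composition of liabilities changes → 0.
Currency withdrawal $828.5 million: only the composition of liabilities changes → 0.
Net: 99.5 + 506 + 0 + 0 = +$605.5 million.

+$605.5 million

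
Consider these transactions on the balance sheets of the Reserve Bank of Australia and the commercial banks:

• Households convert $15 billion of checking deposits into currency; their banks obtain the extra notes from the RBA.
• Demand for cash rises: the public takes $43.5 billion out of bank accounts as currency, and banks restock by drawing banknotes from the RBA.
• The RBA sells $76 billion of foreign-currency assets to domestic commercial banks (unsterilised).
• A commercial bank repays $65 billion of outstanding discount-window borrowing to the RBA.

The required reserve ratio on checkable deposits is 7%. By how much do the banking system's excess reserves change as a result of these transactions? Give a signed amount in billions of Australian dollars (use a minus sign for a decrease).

-$195.405 billion

Currency withdrawal $15 billion: reserves −$15B, deposits −$15B.
Currency withdrawal $43.5 billion: reserves −$43.5B, deposits −$43.5B.
FX sale $76 billion: reserves −$76B, deposits 0.
Discount-window repayment $65 billion: reserves −$65B, deposits 0.
Totals: Δreserves = −$199.5B, Δdeposits = −$58.5B.
Δrequired reserves = 7% × −$58.5B = −$4.095B.
Δexcess reserves = Δreserves − Δrequired = −$199.5B − (−$4.095B) = -$195.405 billion.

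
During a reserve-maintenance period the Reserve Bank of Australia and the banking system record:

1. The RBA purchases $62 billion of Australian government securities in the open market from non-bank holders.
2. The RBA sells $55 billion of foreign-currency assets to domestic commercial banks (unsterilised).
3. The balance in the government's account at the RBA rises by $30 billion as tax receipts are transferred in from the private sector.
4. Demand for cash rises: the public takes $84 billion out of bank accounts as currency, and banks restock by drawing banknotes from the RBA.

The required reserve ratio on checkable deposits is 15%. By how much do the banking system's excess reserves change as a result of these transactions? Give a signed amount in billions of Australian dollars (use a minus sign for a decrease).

-$99.2 billion

Asset purchase (from non-banks) $62 billion: reserves +$62B, deposits +$62B.
FX sale $55 billion: reserves −$55B, deposits 0.
Government account inflow $30 billion: reserves −$30B, deposits −$30B.
Currency withdrawal $84 billion: reserves −$84B, deposits −$84B.
Totals: Δreserves = −$107B, Δdeposits = −$52B.
Δrequired reserves = 15% × −$52B = −$7.8B.
Δexcess reserves = Δreserves − Δrequired = −$107B − (−$7.8B) = -$99.2 billion.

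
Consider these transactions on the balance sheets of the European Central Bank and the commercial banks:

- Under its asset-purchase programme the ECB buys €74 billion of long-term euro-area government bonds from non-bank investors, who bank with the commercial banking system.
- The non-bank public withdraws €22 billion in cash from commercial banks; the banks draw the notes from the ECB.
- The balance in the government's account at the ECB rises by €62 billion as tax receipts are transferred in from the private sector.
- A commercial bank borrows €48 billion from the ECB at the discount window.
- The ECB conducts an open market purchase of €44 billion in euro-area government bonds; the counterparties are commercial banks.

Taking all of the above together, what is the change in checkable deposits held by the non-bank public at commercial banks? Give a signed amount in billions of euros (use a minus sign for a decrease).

-€10 billion

Asset purchase (from non-banks) €74 billion: non-bank counterparties' bank balances rise → +€74B.
Currency withdrawal €22 billion: non-bank counterparties' bank balances fall → −€22B.
Government account inflow €62 billion: non-bank counterparties' bank balances fall → −€62B.
Discount-window loan €48 billion: the counterparty is a bank, so public deposits are unchanged → 0.
OMO purchase (from banks) €44 billion: the counterparty is a bank, so public deposits are unchanged → 0.
Net: 74 − 22 − 62 + 0 + 0 = -€10 billion.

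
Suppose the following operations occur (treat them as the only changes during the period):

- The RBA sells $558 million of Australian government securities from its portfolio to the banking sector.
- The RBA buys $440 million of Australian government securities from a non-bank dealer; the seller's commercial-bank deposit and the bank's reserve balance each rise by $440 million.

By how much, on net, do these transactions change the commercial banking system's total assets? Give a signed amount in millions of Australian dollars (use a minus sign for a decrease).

+$440 million

RBA balance sheet:
  Assets:      Securities −$118M
  Liabilities: Bank reserves −$118M
Commercial banking system:
  Assets:      Reserves at CB −$118M, Securities +$558M
  Liabilities: Checkable deposits +$440M
Change in total bank assets = +$440 million.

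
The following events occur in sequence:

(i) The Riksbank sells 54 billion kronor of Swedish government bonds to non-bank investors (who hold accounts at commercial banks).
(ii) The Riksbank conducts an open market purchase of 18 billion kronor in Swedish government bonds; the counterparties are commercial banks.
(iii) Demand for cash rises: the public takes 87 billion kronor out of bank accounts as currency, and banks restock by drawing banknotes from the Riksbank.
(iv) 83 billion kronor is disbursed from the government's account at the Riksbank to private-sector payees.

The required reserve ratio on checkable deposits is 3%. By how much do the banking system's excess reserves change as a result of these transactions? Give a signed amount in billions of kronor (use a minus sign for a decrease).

-38.26 billion

Asset sale (to non-banks) 54 billion kronor: reserves −54B, deposits −54B.
OMO purchase (from banks) 18 billion kronor: reserves +18B, deposits 0.
Currency withdrawal 87 billion kronor: reserves −87B, deposits −87B.
Government spending 83 billion kronor: reserves +83B, deposits +83B.
Totals: Δreserves = −40B, Δdeposits = −58B.
Δrequired reserves = 3% × −58B = −1.74B.
Δexcess reserves = Δreserves − Δrequired = −40B − (−1.74B) = -38.26 billion.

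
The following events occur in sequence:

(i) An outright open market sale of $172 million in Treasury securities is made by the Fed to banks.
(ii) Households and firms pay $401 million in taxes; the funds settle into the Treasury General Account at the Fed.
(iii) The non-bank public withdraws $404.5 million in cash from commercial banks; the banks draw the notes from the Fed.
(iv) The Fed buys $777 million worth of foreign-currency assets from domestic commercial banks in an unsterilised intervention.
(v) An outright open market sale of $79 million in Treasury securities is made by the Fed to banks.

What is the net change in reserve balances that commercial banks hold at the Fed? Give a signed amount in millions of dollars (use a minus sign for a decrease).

-$279.5 million

Fed balance sheet:
  Assets:      Securities −$251M, Foreign assets +$777M
  Liabilities: Bank reserves −$279.5M, Currency in circulation +$404.5M, Government deposits +$401M
Commercial banking system:
  Assets:      Reserves at CB −$279.5M, Securities +$251M, Foreign assets −$777M
  Liabilities: Checkable deposits −$805.5M
So the change in reserve balances that commercial banks hold at the Fed is -$279.5 million.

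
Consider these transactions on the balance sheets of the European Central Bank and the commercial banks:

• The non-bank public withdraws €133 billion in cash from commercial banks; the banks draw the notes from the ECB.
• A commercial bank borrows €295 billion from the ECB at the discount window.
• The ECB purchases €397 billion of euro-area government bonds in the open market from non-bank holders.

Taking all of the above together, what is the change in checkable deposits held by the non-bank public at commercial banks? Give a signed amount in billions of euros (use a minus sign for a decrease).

+€264 billion

ECB balance sheet:
  Assets:      Securities +€397B, Loans to banks +€295B
  Liabilities: Bank reserves +€559B, Currency in circulation +€133B
Commercial banking system:
  Assets:      Reserves at CB +€559B
  Liabilities: Checkable deposits +€264B, Borrowings from CB +€295B
So the change in checkable deposits held by the non-bank public at commercial banks is +€264 billion.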